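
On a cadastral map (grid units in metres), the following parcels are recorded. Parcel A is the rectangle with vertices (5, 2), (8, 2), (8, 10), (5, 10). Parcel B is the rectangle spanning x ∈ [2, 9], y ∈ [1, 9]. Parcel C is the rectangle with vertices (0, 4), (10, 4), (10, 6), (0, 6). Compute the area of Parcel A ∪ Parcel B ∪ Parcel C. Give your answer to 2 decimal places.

By inclusion–exclusion:
Individual areas: |Parcel A| = 24, |Parcel B| = 56, |Parcel C| = 20.
|Parcel A∩Parcel B|: x∈[5,8], y∈[2,9] → 3·7 = 21.
|Parcel A∩Parcel C|: x∈[5,8], y∈[4,6] → 3·2 = 6.
|Parcel B∩Parcel C|: x∈[2,9], y∈[4,6] → 7·2 = 14.
|Parcel A∩Parcel B∩Parcel C| = 6.
|Parcel A ∪ Parcel B ∪ Parcel C| = 100 − 41 + 6 = 65.00.

65.00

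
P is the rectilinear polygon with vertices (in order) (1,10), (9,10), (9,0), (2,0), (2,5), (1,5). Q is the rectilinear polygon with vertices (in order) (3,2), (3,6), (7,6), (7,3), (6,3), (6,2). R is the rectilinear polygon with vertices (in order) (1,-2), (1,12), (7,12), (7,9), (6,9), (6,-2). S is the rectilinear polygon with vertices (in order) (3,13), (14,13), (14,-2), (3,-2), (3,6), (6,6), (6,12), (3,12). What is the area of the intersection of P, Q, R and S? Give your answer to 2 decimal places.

12.00

The intersection is the polygon with vertices (6,3), (6,2), (3,2), (3,6), (6,6).
By the shoelace formula its area is 12.00.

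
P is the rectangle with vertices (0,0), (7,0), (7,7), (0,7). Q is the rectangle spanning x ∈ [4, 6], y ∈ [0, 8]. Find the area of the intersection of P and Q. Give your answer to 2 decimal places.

14.00

|P∩Q|: x∈[4,6], y∈[0,7] → 2·7 = 14.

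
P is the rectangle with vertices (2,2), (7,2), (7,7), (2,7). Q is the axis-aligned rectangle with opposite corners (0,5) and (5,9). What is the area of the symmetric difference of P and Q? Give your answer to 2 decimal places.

|P∩Q|: x∈[2,5], y∈[5,7] → 3·2 = 6.
|P △ Q| = |P| + |Q| − 2·|P∩Q| = 25 + 20 − 12 = 33.00.

33.00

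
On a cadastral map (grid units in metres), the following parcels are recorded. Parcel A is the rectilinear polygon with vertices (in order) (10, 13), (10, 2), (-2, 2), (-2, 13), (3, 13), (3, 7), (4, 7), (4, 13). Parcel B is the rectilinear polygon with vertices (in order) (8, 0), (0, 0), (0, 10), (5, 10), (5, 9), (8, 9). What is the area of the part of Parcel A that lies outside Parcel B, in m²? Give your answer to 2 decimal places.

68.00

|Parcel A| = 126, |Parcel A∩Parcel B| = 58.
|Parcel A ∖ Parcel B| = |Parcel A| − |Parcel A∩Parcel B| = 126 − 58 = 68.00.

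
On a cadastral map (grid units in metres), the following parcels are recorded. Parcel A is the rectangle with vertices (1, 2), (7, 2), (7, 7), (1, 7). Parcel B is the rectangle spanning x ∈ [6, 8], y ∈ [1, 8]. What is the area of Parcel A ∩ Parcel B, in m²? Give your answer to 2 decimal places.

|Parcel A∩Parcel B|: x∈[6,7], y∈[2,7] → 1·5 = 5.

5.00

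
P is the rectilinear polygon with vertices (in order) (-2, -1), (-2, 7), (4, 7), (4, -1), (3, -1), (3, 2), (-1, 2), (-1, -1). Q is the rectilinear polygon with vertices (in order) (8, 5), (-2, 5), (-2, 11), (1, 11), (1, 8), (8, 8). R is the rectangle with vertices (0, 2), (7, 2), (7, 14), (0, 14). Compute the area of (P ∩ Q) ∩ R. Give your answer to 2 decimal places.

8.00

The region (P ∩ Q) ∩ R is the polygon with vertices (4,7), (4,5), (0,5), (0,7).
By the shoelace formula its area is 8.00.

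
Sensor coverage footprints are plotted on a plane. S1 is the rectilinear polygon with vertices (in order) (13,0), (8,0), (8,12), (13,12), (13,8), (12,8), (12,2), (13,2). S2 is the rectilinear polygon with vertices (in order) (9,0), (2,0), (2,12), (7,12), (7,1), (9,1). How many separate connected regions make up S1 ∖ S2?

1

S1 ∖ S2 is a single connected region.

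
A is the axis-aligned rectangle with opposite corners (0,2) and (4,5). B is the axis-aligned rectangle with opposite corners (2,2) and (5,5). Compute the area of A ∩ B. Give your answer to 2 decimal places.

6.00

|A∩B|: x∈[2,4], y∈[2,5] → 2·3 = 6.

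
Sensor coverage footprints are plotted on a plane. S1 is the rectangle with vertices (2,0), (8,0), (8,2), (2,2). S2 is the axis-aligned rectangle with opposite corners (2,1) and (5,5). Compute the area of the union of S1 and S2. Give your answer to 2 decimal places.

21.00

By inclusion–exclusion:
Individual areas: |S1| = 12, |S2| = 12.
|S1∩S2|: x∈[2,5], y∈[1,2] → 3·1 = 3.
|S1 ∪ S2| = 24 − 3 = 21.00.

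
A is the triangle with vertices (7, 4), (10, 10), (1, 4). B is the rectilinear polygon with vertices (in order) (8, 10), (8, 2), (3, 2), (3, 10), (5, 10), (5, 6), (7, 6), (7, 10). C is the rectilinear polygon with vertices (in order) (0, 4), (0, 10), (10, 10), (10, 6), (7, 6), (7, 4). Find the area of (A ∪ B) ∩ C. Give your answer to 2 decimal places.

|A ∪ B| = 38.6667.
|(A ∪ B) ∩ C| = 26.67.

26.67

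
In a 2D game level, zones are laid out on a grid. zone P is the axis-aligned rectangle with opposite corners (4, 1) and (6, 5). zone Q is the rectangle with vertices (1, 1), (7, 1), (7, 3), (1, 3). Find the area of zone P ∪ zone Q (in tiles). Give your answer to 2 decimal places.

16.00

By inclusion–exclusion:
Individual areas: |zone P| = 8, |zone Q| = 12.
|zone P∩zone Q|: x∈[4,6], y∈[1,3] → 2·2 = 4.
|zone P ∪ zone Q| = 20 − 4 = 16.00.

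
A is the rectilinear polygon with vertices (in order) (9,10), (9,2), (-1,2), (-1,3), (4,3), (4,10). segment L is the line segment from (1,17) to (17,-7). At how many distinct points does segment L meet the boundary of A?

2

The segment meets the boundary at (9,5), (5.667,10).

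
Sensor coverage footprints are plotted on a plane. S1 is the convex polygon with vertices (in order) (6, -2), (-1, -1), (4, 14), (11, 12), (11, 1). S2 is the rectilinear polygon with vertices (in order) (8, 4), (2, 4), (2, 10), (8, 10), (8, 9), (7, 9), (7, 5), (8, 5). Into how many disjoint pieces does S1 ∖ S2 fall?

1

S1 ∖ S2 is a single connected region.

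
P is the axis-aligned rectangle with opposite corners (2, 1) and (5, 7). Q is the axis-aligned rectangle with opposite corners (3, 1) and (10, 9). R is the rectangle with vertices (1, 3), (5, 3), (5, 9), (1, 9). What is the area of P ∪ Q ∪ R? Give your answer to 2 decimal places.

70.00

By inclusion–exclusion:
Individual areas: |P| = 18, |Q| = 56, |R| = 24.
|P∩Q|: x∈[3,5], y∈[1,7] → 2·6 = 12.
|P∩R|: x∈[2,5], y∈[3,7] → 3·4 = 12.
|Q∩R|: x∈[3,5], y∈[3,9] → 2·6 = 12.
|P∩Q∩R| = 8.
|P ∪ Q ∪ R| = 98 − 36 + 8 = 70.00.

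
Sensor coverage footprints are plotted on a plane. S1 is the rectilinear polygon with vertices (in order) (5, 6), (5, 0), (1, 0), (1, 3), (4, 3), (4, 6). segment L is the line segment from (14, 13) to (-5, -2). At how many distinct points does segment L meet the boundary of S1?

The segment meets the boundary at (1,2.737), (1.333,3), (4,5.105), (5,5.895).

4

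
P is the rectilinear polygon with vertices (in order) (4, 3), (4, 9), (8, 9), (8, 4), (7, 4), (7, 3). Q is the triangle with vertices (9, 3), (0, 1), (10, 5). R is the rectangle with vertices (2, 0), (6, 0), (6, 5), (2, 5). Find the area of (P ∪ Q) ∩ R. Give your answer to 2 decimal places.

6.64

The region (P ∪ Q) ∩ R is the polygon with vertices (2,1.444), (2,1.8), (5,3), (4,3), (4,5), (6,5), (6,2.333).
By the shoelace formula its area is 6.64.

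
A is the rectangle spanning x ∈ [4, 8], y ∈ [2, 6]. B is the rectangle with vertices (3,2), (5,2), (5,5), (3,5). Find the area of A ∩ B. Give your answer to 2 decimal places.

|A∩B|: x∈[4,5], y∈[2,5] → 1·3 = 3.

3.00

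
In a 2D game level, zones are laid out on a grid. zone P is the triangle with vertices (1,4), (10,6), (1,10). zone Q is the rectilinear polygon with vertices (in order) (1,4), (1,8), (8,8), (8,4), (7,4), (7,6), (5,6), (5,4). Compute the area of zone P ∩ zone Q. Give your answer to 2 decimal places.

19.39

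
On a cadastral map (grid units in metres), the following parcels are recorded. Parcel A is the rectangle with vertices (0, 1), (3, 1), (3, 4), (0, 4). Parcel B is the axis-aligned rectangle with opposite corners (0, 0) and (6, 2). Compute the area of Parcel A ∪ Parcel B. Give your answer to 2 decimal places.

18.00

By inclusion–exclusion:
Individual areas: |Parcel A| = 9, |Parcel B| = 12.
|Parcel A∩Parcel B|: x∈[0,3], y∈[1,2] → 3·1 = 3.
|Parcel A ∪ Parcel B| = 21 − 3 = 18.00.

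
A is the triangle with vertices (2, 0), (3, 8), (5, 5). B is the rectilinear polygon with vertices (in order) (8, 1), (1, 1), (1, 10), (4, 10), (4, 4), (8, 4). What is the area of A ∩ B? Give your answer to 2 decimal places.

The intersection is the polygon with vertices (3,8), (4,6.5), (4,4), (4.4,4), (2.6,1), (2.125,1).
By the shoelace formula its area is 7.81.

7.81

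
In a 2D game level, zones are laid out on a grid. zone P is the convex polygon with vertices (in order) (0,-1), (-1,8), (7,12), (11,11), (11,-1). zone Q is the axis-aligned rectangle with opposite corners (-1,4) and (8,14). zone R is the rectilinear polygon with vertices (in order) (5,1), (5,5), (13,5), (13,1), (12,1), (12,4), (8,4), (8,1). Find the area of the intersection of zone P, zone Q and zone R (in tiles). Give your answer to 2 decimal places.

The intersection is the polygon with vertices (8,4), (5,4), (5,5), (8,5).
By the shoelace formula its area is 3.00.

3.00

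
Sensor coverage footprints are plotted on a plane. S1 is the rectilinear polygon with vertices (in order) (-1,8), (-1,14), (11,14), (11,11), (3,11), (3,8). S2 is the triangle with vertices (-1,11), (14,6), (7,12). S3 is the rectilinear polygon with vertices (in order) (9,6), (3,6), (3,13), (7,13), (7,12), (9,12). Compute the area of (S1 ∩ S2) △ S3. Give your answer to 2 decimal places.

40.08

|S1 ∩ S2| = 7.25.
|(S1 ∩ S2) ∩ S3| = 3.5833.
|(S1 ∩ S2) △ S3| = 7.25 + 40 − 7.1667 = 40.08.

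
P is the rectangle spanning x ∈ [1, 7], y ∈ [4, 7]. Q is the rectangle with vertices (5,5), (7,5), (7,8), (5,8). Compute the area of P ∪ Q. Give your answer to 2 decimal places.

By inclusion–exclusion:
Individual areas: |P| = 18, |Q| = 6.
|P∩Q|: x∈[5,7], y∈[5,7] → 2·2 = 4.
|P ∪ Q| = 24 − 4 = 20.00.

20.00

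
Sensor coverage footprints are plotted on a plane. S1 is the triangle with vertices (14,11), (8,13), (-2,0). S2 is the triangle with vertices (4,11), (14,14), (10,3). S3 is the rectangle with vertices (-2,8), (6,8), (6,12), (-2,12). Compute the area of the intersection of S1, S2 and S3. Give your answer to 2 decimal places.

0.81

The intersection is the polygon with vertices (5.215,9.38), (6,10.4), (6,8.333).
By the shoelace formula its area is 0.81.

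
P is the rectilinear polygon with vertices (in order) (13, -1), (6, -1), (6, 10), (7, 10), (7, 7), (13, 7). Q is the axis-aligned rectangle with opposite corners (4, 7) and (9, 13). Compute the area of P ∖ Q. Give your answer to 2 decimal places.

56.00

|P| = 59, |P∩Q| = 3.
|P ∖ Q| = |P| − |P∩Q| = 59 − 3 = 56.00.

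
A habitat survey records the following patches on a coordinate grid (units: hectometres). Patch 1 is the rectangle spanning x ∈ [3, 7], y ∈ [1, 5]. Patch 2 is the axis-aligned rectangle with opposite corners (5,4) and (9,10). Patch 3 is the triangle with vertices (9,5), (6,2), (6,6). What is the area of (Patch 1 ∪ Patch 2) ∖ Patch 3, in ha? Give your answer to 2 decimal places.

32.50

|Patch 1 ∪ Patch 2| = 38.
|(Patch 1 ∪ Patch 2) ∩ Patch 3| = 5.5.
|(Patch 1 ∪ Patch 2) ∖ Patch 3| = 38 − 5.5 = 32.50.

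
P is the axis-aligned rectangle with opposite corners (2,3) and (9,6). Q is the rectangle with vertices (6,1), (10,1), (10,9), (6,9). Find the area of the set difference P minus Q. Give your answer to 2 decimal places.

12.00

|P∩Q|: x∈[6,9], y∈[3,6] → 3·3 = 9.
|P| = 21.
|P ∖ Q| = |P| − |P∩Q| = 21 − 9 = 12.00.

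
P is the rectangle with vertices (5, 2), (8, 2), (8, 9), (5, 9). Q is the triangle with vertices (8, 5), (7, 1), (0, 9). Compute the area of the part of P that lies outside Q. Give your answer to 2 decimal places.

|P| = 21, |P∩Q| = 9.4018.
|P ∖ Q| = |P| − |P∩Q| = 21 − 9.4018 = 11.60.

11.60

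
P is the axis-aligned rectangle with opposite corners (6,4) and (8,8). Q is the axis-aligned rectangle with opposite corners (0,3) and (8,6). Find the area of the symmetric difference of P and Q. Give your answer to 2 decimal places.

24.00

|P∩Q|: x∈[6,8], y∈[4,6] → 2·2 = 4.
|P △ Q| = |P| + |Q| − 2·|P∩Q| = 8 + 24 − 8 = 24.00.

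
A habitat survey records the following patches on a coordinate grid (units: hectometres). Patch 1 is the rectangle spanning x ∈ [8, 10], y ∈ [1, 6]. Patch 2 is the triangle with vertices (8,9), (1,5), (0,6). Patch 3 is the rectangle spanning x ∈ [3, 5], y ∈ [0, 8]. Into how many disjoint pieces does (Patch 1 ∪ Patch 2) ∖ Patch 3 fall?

3

(Patch 1 ∪ Patch 2) ∖ Patch 3 splits into 3 disjoint pieces (area 10, area 3.0446, area 0.8839).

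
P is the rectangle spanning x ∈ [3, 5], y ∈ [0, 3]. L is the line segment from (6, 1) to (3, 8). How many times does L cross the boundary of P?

The segment lies entirely outside P and never meets its boundary.

0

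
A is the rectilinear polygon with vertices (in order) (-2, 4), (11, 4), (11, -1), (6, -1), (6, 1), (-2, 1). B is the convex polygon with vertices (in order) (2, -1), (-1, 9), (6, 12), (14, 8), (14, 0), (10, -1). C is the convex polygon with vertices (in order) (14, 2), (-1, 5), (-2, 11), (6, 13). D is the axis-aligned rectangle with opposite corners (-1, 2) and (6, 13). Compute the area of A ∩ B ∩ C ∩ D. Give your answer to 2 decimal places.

0.40

The intersection is the polygon with vertices (4,4), (6,4), (6,3.6).
By the shoelace formula its area is 0.40.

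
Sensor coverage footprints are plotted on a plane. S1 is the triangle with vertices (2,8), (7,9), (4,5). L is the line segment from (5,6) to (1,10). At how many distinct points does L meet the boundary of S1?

2

The segment meets the boundary at (2.833,8.167), (4.857,6.143).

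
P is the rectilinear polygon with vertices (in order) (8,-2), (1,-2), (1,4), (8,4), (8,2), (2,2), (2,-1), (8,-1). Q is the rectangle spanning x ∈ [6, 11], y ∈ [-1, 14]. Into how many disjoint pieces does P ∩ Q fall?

P ∩ Q is a single connected region.

1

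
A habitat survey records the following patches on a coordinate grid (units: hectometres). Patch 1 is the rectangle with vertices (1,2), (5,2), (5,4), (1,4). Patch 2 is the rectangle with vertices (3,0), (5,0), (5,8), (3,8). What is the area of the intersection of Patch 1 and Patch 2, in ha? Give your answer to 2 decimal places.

4.00

|Patch 1∩Patch 2|: x∈[3,5], y∈[2,4] → 2·2 = 4.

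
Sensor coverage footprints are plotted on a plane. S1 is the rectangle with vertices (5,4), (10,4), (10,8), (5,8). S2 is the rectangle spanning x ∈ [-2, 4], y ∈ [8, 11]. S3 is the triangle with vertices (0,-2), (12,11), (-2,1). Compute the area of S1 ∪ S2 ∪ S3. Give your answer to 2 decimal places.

By inclusion–exclusion:
Individual areas: |S1| = 20, |S2| = 18, |S3| = 31.
|S1∩S2| = 0 (no overlap).
|S1∩S3| = 6.7385.
|S2∩S3| = 0.
|S1∩S2∩S3| = 0.
|S1 ∪ S2 ∪ S3| = 69 − 6.7385 + 0 = 62.26.

62.26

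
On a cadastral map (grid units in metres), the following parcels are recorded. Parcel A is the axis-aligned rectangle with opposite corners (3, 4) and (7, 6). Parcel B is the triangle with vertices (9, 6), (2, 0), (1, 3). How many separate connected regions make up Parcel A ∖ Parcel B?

Parcel A ∖ Parcel B splits into 2 disjoint pieces (area 0.0476, area 5.9167).

2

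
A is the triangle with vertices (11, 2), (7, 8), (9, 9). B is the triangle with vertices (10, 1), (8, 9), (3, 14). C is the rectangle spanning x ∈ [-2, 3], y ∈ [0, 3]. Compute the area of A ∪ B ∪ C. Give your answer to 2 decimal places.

By inclusion–exclusion:
Individual areas: |A| = 8, |B| = 15, |C| = 15.
|A∩B| = 2.2222.
|A∩C| = 0.
|B∩C| = 0.
|A∩B∩C| = 0.
|A ∪ B ∪ C| = 38 − 2.2222 + 0 = 35.78.

35.78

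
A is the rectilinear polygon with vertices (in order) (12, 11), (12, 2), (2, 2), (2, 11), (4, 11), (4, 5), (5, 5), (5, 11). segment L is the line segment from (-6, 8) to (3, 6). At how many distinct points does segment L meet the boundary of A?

1

The segment meets the boundary at (2,6.222).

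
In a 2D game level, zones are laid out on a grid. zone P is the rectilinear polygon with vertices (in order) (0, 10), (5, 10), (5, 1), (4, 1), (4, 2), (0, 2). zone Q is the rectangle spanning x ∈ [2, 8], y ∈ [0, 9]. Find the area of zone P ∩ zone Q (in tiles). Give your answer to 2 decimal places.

22.00

The intersection is the polygon with vertices (5,1), (4,1), (4,2), (2,2), (2,9), (5,9).
By the shoelace formula its area is 22.00.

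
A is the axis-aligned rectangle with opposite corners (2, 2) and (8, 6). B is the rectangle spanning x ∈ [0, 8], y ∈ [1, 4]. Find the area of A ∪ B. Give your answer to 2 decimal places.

36.00

By inclusion–exclusion:
Individual areas: |A| = 24, |B| = 24.
|A∩B|: x∈[2,8], y∈[2,4] → 6·2 = 12.
|A ∪ B| = 48 − 12 = 36.00.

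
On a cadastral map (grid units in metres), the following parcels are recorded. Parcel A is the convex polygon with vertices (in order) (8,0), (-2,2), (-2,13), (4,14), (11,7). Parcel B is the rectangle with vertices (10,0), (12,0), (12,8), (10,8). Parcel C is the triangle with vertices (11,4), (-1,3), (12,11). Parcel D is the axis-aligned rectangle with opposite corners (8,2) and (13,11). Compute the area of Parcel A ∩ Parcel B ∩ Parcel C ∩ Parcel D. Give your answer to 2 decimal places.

The intersection is the polygon with vertices (10,8), (11,7), (10,4.667).
By the shoelace formula its area is 1.67.

1.67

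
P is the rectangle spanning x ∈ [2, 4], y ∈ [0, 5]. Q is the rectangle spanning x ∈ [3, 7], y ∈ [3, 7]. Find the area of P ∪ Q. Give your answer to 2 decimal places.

By inclusion–exclusion:
Individual areas: |P| = 10, |Q| = 16.
|P∩Q|: x∈[3,4], y∈[3,5] → 1·2 = 2.
|P ∪ Q| = 26 − 2 = 24.00.

24.00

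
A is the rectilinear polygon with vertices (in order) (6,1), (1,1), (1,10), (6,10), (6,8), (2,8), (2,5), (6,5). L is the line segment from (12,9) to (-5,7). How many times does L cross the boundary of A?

The segment meets the boundary at (1,7.706), (2,7.824), (3.5,8), (6,8.294).

4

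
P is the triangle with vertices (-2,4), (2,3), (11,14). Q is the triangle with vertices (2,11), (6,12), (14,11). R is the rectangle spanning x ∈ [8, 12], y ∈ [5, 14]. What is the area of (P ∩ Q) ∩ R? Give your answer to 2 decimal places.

The region (P ∩ Q) ∩ R is the polygon with vertices (8,11), (8,11.692), (8.065,11.742), (9.052,11.619), (8.546,11).
By the shoelace formula its area is 0.56.

0.56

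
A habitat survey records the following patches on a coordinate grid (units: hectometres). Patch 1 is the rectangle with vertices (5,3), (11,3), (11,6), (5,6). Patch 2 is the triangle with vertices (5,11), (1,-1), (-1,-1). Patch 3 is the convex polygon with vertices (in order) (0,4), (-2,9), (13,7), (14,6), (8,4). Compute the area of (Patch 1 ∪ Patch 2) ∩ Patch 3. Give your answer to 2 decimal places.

13.94

|Patch 1 ∪ Patch 2| = 30.
|(Patch 1 ∪ Patch 2) ∩ Patch 3| = 13.94.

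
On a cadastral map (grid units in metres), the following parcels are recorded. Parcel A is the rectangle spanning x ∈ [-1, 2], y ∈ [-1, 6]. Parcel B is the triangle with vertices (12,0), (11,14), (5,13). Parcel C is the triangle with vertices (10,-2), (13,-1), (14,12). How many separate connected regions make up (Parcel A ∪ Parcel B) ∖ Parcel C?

2

(Parcel A ∪ Parcel B) ∖ Parcel C splits into 2 disjoint pieces (area 21, area 40.881).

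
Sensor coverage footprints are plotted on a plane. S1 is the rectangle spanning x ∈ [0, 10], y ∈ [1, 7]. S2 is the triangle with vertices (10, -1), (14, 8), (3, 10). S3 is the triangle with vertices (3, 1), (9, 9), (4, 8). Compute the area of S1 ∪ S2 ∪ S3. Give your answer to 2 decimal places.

By inclusion–exclusion:
Individual areas: |S1| = 60, |S2| = 53.5, |S3| = 17.
|S1∩S2| = 19.0909.
|S1∩S3| = 10.9286.
|S2∩S3| = 7.8154.
|S1∩S2∩S3| = 2.421.
|S1 ∪ S2 ∪ S3| = 130.5 − 37.8349 + 2.421 = 95.09.

95.09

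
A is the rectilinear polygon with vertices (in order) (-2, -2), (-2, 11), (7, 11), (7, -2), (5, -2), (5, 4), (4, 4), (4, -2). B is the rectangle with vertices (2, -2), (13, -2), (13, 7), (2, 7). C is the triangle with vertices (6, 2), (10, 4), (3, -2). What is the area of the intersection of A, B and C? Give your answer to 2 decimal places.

2.68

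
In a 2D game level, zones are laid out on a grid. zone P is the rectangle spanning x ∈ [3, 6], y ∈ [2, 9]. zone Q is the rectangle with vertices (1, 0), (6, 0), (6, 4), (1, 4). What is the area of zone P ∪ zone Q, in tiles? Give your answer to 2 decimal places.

35.00

By inclusion–exclusion:
Individual areas: |zone P| = 21, |zone Q| = 20.
|zone P∩zone Q|: x∈[3,6], y∈[2,4] → 3·2 = 6.
|zone P ∪ zone Q| = 41 − 6 = 35.00.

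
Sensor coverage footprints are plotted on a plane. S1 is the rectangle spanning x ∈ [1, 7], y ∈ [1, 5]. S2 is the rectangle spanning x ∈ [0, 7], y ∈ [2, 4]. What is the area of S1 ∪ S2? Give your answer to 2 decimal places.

By inclusion–exclusion:
Individual areas: |S1| = 24, |S2| = 14.
|S1∩S2|: x∈[1,7], y∈[2,4] → 6·2 = 12.
|S1 ∪ S2| = 38 − 12 = 26.00.

26.00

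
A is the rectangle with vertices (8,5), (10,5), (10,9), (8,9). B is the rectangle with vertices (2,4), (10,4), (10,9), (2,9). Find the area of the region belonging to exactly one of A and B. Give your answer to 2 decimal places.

|A∩B|: x∈[8,10], y∈[5,9] → 2·4 = 8.
|A △ B| = |A| + |B| − 2·|A∩B| = 8 + 40 − 16 = 32.00.

32.00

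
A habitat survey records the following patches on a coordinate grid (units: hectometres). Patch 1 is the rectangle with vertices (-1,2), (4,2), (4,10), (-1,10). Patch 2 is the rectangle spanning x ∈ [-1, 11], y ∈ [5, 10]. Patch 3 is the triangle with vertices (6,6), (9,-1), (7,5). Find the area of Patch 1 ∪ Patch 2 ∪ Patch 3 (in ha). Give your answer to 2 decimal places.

By inclusion–exclusion:
Individual areas: |Patch 1| = 40, |Patch 2| = 60, |Patch 3| = 2.
|Patch 1∩Patch 2|: x∈[-1,4], y∈[5,10] → 5·5 = 25.
|Patch 1∩Patch 3| = 0.
|Patch 2∩Patch 3| = 0.2857.
|Patch 1∩Patch 2∩Patch 3| = 0.
|Patch 1 ∪ Patch 2 ∪ Patch 3| = 102 − 25.2857 + 0 = 76.71.

76.71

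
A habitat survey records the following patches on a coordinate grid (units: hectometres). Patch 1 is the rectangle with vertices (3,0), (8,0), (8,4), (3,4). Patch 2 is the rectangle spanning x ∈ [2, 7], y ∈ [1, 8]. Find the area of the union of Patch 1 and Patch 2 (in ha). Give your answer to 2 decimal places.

By inclusion–exclusion:
Individual areas: |Patch 1| = 20, |Patch 2| = 35.
|Patch 1∩Patch 2|: x∈[3,7], y∈[1,4] → 4·3 = 12.
|Patch 1 ∪ Patch 2| = 55 − 12 = 43.00.

43.00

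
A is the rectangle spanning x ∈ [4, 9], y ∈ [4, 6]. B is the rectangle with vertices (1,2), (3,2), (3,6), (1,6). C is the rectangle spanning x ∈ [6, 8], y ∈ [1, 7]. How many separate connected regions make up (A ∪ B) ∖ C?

3

(A ∪ B) ∖ C splits into 3 disjoint pieces (area 2, area 4, area 8).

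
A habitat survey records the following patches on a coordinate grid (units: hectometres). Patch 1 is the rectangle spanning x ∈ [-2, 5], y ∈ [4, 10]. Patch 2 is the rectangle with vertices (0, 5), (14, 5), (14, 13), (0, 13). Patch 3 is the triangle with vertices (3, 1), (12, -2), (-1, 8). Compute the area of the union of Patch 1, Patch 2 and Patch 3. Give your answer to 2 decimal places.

By inclusion–exclusion:
Individual areas: |Patch 1| = 42, |Patch 2| = 112, |Patch 3| = 25.5.
|Patch 1∩Patch 2|: x∈[0,5], y∈[5,10] → 5·5 = 25.
|Patch 1∩Patch 3| = 5.8286.
|Patch 2∩Patch 3| = 2.7882.
|Patch 1∩Patch 2∩Patch 3| = 2.7882.
|Patch 1 ∪ Patch 2 ∪ Patch 3| = 179.5 − 33.6168 + 2.7882 = 148.67.

148.67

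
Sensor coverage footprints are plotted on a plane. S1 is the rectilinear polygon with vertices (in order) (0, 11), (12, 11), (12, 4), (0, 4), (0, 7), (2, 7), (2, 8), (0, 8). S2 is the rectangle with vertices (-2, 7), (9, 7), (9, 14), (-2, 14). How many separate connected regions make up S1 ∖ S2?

S1 ∖ S2 is a single connected region.

1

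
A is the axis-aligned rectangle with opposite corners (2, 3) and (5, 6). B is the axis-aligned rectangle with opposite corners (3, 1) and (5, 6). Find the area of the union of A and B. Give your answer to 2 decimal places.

By inclusion–exclusion:
Individual areas: |A| = 9, |B| = 10.
|A∩B|: x∈[3,5], y∈[3,6] → 2·3 = 6.
|A ∪ B| = 19 − 6 = 13.00.

13.00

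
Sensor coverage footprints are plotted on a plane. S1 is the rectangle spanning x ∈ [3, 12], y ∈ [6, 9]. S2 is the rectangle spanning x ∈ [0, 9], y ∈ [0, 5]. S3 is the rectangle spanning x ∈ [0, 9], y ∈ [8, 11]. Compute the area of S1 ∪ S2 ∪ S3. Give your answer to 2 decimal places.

By inclusion–exclusion:
Individual areas: |S1| = 27, |S2| = 45, |S3| = 27.
|S1∩S2| = 0 (no overlap).
|S1∩S3|: x∈[3,9], y∈[8,9] → 6·1 = 6.
|S2∩S3| = 0 (no overlap).
|S1∩S2∩S3| = 0.
|S1 ∪ S2 ∪ S3| = 99 − 6 + 0 = 93.00.

93.00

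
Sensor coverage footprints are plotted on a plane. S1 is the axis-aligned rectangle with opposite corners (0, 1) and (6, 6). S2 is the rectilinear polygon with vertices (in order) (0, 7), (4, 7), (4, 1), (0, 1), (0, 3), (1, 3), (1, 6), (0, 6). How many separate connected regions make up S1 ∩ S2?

S1 ∩ S2 is a single connected region.

1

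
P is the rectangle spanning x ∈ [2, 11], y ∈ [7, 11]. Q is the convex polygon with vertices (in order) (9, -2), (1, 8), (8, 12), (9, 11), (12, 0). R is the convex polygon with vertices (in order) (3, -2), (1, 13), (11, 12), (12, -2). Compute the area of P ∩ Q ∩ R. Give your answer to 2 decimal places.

25.02

The intersection is the polygon with vertices (10.091,7), (2,7), (2,8.571), (6.25,11), (9,11).
By the shoelace formula its area is 25.02.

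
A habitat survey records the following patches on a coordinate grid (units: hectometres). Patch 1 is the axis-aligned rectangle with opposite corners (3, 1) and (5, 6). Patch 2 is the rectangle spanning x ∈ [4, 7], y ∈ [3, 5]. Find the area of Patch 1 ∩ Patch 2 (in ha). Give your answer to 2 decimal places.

|Patch 1∩Patch 2|: x∈[4,5], y∈[3,5] → 1·2 = 2.

2.00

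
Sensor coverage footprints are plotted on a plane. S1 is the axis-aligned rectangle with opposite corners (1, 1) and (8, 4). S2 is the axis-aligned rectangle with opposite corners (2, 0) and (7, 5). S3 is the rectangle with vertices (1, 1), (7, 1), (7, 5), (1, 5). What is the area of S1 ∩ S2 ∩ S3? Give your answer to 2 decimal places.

The intersection is the polygon with vertices (7,1), (2,1), (2,4), (7,4).
By the shoelace formula its area is 15.00.

15.00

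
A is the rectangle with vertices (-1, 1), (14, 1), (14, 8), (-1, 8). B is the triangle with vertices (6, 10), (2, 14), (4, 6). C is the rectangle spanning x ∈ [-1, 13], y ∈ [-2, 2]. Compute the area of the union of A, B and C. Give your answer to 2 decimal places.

By inclusion–exclusion:
Individual areas: |A| = 105, |B| = 12, |C| = 56.
|A∩B| = 1.5.
|A∩C|: x∈[-1,13], y∈[1,2] → 14·1 = 14.
|B∩C| = 0.
|A∩B∩C| = 0.
|A ∪ B ∪ C| = 173 − 15.5 + 0 = 157.50.

157.50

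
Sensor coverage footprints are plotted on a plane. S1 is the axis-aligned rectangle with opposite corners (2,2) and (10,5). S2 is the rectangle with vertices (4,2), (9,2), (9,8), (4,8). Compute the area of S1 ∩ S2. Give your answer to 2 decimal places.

15.00

|S1∩S2|: x∈[4,9], y∈[2,5] → 5·3 = 15.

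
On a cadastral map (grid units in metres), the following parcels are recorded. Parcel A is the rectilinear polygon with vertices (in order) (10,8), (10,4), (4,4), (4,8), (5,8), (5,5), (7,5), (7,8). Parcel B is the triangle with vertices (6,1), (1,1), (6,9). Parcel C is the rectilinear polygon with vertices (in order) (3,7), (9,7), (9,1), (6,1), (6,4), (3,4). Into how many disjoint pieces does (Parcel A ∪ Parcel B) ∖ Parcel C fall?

(Parcel A ∪ Parcel B) ∖ Parcel C splits into 3 disjoint pieces (area 6, area 12.2, area 2.2).

3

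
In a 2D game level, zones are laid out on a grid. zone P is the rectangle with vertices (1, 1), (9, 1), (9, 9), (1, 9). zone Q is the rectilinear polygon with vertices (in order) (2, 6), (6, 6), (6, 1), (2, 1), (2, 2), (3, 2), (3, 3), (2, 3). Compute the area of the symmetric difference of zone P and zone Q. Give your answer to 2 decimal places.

|zone P| = 64, |zone Q| = 19, |zone P∩zone Q| = 19.
|zone P △ zone Q| = |zone P| + |zone Q| − 2·|zone P∩zone Q| = 64 + 19 − 38 = 45.00.

45.00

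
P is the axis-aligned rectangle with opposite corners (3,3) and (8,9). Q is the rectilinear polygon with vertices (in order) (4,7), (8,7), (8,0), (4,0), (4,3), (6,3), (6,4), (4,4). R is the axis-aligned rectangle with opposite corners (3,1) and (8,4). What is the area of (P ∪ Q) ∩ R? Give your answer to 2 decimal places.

13.00

The region (P ∪ Q) ∩ R is the polygon with vertices (8,1), (4,1), (4,3), (3,3), (3,4), (8,4), (8,3).
By the shoelace formula its area is 13.00.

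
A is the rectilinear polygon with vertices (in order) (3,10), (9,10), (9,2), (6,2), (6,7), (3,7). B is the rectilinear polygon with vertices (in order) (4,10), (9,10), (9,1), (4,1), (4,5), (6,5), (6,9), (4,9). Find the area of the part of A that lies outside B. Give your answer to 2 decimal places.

|A| = 33, |A∩B| = 26.
|A ∖ B| = |A| − |A∩B| = 33 − 26 = 7.00.

7.00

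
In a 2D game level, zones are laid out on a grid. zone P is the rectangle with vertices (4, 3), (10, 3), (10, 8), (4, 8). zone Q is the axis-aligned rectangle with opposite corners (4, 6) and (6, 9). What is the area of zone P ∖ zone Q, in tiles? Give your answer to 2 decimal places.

|zone P∩zone Q|: x∈[4,6], y∈[6,8] → 2·2 = 4.
|zone P| = 30.
|zone P ∖ zone Q| = |zone P| − |zone P∩zone Q| = 30 − 4 = 26.00.

26.00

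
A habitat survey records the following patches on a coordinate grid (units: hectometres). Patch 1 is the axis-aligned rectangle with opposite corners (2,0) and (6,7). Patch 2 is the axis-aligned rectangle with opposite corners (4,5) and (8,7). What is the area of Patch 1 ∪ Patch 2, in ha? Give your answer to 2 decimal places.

32.00

By inclusion–exclusion:
Individual areas: |Patch 1| = 28, |Patch 2| = 8.
|Patch 1∩Patch 2|: x∈[4,6], y∈[5,7] → 2·2 = 4.
|Patch 1 ∪ Patch 2| = 36 − 4 = 32.00.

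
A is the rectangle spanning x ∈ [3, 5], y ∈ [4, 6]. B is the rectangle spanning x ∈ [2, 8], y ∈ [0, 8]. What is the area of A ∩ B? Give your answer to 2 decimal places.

|A∩B|: x∈[3,5], y∈[4,6] → 2·2 = 4.

4.00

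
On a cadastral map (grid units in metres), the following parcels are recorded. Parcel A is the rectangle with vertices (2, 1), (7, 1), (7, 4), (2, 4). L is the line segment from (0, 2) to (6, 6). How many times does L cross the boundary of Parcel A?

The segment meets the boundary at (3,4), (2,3.333).

2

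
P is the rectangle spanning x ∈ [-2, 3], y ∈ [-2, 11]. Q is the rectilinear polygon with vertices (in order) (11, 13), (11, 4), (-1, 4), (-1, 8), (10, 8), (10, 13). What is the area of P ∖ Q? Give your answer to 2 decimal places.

49.00

|P| = 65, |P∩Q| = 16.
|P ∖ Q| = |P| − |P∩Q| = 65 − 16 = 49.00.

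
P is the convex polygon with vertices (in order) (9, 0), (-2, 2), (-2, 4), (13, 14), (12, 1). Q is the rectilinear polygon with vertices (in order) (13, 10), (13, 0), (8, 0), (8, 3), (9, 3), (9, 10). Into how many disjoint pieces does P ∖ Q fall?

1

P ∖ Q is a single connected region.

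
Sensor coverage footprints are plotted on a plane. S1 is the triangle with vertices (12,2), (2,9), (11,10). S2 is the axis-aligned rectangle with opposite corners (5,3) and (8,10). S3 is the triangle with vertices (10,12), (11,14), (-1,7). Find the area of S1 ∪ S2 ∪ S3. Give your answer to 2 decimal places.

By inclusion–exclusion:
Individual areas: |S1| = 36.5, |S2| = 21, |S3| = 8.5.
|S1∩S2| = 10.95.
|S1∩S3| = 0.3724.
|S2∩S3| = 0.0818.
|S1∩S2∩S3| = 0.
|S1 ∪ S2 ∪ S3| = 66 − 11.4042 + 0 = 54.60.

54.60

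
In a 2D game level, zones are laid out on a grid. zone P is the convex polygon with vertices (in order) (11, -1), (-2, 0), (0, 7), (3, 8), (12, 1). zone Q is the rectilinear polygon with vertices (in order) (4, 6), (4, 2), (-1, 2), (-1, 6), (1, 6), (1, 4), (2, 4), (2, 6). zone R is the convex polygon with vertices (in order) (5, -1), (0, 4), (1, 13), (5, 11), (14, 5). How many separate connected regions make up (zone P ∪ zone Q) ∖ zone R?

2

(zone P ∪ zone Q) ∖ zone R splits into 2 disjoint pieces (area 17.9121, area 11.6304).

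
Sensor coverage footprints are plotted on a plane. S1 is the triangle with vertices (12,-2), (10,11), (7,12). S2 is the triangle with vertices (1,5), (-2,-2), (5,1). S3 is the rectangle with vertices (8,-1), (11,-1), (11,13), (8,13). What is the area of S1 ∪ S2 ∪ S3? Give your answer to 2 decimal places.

By inclusion–exclusion:
Individual areas: |S1| = 18.5, |S2| = 20, |S3| = 42.
|S1∩S2| = 0.
|S1∩S3| = 15.4167.
|S2∩S3| = 0.
|S1∩S2∩S3| = 0.
|S1 ∪ S2 ∪ S3| = 80.5 − 15.4167 + 0 = 65.08.

65.08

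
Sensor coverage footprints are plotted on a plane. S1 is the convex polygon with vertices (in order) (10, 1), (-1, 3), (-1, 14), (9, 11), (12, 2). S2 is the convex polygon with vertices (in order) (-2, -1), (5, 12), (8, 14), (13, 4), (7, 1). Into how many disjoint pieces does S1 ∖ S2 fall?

2

S1 ∖ S2 splits into 2 disjoint pieces (area 4.3286, area 38.9232).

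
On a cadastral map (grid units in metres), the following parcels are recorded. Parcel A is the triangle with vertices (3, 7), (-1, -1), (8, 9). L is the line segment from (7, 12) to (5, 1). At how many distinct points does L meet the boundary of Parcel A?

The segment meets the boundary at (6.063,6.848), (6.333,8.333).

2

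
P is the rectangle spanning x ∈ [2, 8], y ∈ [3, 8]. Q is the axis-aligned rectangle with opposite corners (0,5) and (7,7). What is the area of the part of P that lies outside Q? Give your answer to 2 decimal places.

|P∩Q|: x∈[2,7], y∈[5,7] → 5·2 = 10.
|P| = 30.
|P ∖ Q| = |P| − |P∩Q| = 30 − 10 = 20.00.

20.00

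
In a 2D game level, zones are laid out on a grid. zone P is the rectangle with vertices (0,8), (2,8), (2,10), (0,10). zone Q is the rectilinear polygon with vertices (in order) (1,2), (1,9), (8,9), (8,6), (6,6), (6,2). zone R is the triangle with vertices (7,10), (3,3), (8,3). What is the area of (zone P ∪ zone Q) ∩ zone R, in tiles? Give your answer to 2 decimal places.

11.79

The region (zone P ∪ zone Q) ∩ zone R is the polygon with vertices (7.143,9), (7.571,6), (6,6), (6,3), (3,3), (6.429,9).
By the shoelace formula its area is 11.79.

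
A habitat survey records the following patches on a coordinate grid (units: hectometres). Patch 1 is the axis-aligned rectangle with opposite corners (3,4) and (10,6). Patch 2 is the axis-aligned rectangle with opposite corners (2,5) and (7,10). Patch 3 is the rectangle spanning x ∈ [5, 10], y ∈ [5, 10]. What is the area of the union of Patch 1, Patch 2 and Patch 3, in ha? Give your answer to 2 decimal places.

By inclusion–exclusion:
Individual areas: |Patch 1| = 14, |Patch 2| = 25, |Patch 3| = 25.
|Patch 1∩Patch 2|: x∈[3,7], y∈[5,6] → 4·1 = 4.
|Patch 1∩Patch 3|: x∈[5,10], y∈[5,6] → 5·1 = 5.
|Patch 2∩Patch 3|: x∈[5,7], y∈[5,10] → 2·5 = 10.
|Patch 1∩Patch 2∩Patch 3| = 2.
|Patch 1 ∪ Patch 2 ∪ Patch 3| = 64 − 19 + 2 = 47.00.

47.00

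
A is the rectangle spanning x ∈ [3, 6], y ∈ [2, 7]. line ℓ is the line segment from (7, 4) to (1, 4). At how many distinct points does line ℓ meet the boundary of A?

2

The segment meets the boundary at (3,4), (6,4).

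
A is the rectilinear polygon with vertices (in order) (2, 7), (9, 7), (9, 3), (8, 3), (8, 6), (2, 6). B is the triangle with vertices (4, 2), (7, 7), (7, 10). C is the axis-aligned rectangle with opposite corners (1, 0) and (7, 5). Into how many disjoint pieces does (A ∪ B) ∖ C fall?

1

(A ∪ B) ∖ C is a single connected region.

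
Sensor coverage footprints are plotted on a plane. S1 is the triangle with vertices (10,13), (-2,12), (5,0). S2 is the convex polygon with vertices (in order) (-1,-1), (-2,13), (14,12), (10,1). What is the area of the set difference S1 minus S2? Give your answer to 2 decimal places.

1.83

|S1| = 75.5, |S1∩S2| = 73.668.
|S1 ∖ S2| = |S1| − |S1∩S2| = 75.5 − 73.668 = 1.83.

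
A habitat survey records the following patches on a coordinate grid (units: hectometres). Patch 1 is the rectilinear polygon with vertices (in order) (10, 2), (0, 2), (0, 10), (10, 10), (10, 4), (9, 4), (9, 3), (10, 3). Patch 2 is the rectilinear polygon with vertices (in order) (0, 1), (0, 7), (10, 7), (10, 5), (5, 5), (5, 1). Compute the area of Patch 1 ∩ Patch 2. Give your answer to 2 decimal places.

The intersection is the polygon with vertices (0,2), (0,7), (10,7), (10,5), (5,5), (5,2).
By the shoelace formula its area is 35.00.

35.00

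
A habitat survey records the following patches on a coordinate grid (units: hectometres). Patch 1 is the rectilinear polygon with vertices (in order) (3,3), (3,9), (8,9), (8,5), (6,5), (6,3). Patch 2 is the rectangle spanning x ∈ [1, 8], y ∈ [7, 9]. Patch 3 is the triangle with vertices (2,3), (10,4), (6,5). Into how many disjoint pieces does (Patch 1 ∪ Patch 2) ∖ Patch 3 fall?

(Patch 1 ∪ Patch 2) ∖ Patch 3 splits into 2 disjoint pieces (area 26.25, area 0.9375).

2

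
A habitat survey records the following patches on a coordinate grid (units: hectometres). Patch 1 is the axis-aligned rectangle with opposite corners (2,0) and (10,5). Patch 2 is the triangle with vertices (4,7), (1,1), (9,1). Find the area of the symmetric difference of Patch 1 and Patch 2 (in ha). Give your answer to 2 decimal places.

23.33

|Patch 1| = 40, |Patch 2| = 24, |Patch 1∩Patch 2| = 20.3333.
|Patch 1 △ Patch 2| = |Patch 1| + |Patch 2| − 2·|Patch 1∩Patch 2| = 40 + 24 − 40.6667 = 23.33.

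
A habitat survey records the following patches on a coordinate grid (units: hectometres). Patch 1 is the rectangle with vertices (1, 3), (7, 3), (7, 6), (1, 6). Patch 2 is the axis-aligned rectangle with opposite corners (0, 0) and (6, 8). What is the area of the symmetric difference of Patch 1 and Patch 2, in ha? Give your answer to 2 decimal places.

36.00

|Patch 1∩Patch 2|: x∈[1,6], y∈[3,6] → 5·3 = 15.
|Patch 1 △ Patch 2| = |Patch 1| + |Patch 2| − 2·|Patch 1∩Patch 2| = 18 + 48 − 30 = 36.00.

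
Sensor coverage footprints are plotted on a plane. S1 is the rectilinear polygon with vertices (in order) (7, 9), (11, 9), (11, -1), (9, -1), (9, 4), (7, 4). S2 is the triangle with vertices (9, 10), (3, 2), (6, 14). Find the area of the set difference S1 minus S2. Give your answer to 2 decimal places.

|S1| = 30, |S1∩S2| = 1.0417.
|S1 ∖ S2| = |S1| − |S1∩S2| = 30 − 1.0417 = 28.96.

28.96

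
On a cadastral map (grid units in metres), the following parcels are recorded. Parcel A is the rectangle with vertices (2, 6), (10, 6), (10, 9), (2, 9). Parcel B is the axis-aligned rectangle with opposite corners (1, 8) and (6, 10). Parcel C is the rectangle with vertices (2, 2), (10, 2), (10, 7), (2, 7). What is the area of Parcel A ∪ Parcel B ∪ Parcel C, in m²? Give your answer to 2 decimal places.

By inclusion–exclusion:
Individual areas: |Parcel A| = 24, |Parcel B| = 10, |Parcel C| = 40.
|Parcel A∩Parcel B|: x∈[2,6], y∈[8,9] → 4·1 = 4.
|Parcel A∩Parcel C|: x∈[2,10], y∈[6,7] → 8·1 = 8.
|Parcel B∩Parcel C| = 0 (no overlap).
|Parcel A∩Parcel B∩Parcel C| = 0.
|Parcel A ∪ Parcel B ∪ Parcel C| = 74 − 12 + 0 = 62.00.

62.00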